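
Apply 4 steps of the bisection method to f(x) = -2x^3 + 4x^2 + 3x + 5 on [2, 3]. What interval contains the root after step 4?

[2.8125, 2.875]

midpoint 2.5: f = 6.25 > 0 → [2.5, 3]
midpoint 2.75: f = 1.90625 > 0 → [2.75, 3]
midpoint 2.875: f = -0.839844 < 0 → [2.75, 2.875]
midpoint 2.8125: f = 0.5835 > 0 → [2.8125, 2.875]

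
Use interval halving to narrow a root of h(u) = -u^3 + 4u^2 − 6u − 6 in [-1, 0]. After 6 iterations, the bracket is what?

[-0.671875, -0.65625]

midpoint -0.5: h = -1.875 < 0 → [-1, -0.5]
midpoint -0.75: h = 1.171875 > 0 → [-0.75, -0.5]
midpoint -0.625: h = -0.443359 < 0 → [-0.75, -0.625]
midpoint -0.6875: h = 0.3406 > 0 → [-0.6875, -0.625]
midpoint -0.65625: h = -0.0572 < 0 → [-0.6875, -0.65625]
midpoint -0.671875: h = 0.1402 > 0 → [-0.671875, -0.65625]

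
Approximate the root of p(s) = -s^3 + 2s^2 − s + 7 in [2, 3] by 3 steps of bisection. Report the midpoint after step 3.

2.625

p(2.5) = 1.375 > 0, so the root lies in [2.5, 3]
p(2.75) = -1.421875 < 0, so the root lies in [2.5, 2.75]
p(2.625) = 0.068359 > 0, so the root lies in [2.625, 2.75]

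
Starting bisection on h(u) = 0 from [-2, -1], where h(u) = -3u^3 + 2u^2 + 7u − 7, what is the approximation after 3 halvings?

-1.625

u = -1.5 gives h = -2.875, negative; keep [-2, -1.5]
u = -1.75 gives h = 2.953125, positive; keep [-1.75, -1.5]
u = -1.625 gives h = -0.220703, negative; keep [-1.75, -1.625]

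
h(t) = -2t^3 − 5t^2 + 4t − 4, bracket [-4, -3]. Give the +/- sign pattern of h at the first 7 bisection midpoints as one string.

m = -3.5, h(m) = 6.5 (+); new bracket [-3.5, -3]
m = -3.25, h(m) = -1.15625 (−); new bracket [-3.5, -3.25]
m = -3.375, h(m) = 2.433594 (+); new bracket [-3.375, -3.25]
m = -3.3125, h(m) = 0.5806 (+); new bracket [-3.3125, -3.25]
m = -3.28125, h(m) = -0.3022 (−); new bracket [-3.3125, -3.28125]
m = -3.296875, h(m) = 0.1356 (+); new bracket [-3.296875, -3.28125]
m = -3.2890625, h(m) = -0.0842 (−); new bracket [-3.296875, -3.2890625]

+-++-+-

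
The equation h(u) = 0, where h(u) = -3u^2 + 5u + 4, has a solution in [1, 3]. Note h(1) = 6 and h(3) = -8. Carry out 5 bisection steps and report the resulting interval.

[2.25, 2.3125]

midpoint 2: h = 2 > 0 → [2, 3]
midpoint 2.5: h = -2.25 < 0 → [2, 2.5]
midpoint 2.25: h = 0.0625 > 0 → [2.25, 2.5]
midpoint 2.375: h = -1.0469 < 0 → [2.25, 2.375]
midpoint 2.3125: h = -0.4805 < 0 → [2.25, 2.3125]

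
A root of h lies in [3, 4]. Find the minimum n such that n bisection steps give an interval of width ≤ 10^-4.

14

Width after n steps is 1/2^n. Need 2^n ≥ 1/10^-4 = 10000.
2^13 = 8192 < 10000 ≤ 2^14 = 16384, so n = 14.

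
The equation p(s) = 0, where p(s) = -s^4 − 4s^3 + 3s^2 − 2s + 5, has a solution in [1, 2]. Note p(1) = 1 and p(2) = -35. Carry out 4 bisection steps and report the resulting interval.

[1.0625, 1.125]

s = 1.5 gives p = -9.8125, negative; keep [1, 1.5]
s = 1.25 gives p = -3.066406, negative; keep [1, 1.25]
s = 1.125 gives p = -0.750244, negative; keep [1, 1.125]
s = 1.0625 gives p = 0.1894, positive; keep [1.0625, 1.125]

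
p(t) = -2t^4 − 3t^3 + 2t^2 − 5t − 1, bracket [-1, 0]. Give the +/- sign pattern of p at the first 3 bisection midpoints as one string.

++-

t = -0.5 gives p = 2.25, positive; keep [-0.5, 0]
t = -0.25 gives p = 0.414062, positive; keep [-0.25, 0]
t = -0.125 gives p = -0.338379, negative; keep [-0.25, -0.125]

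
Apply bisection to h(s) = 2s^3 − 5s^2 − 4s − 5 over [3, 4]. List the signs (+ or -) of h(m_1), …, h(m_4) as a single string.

+-+-

m = 3.5, h(m) = 5.5 (+); new bracket [3, 3.5]
m = 3.25, h(m) = -2.15625 (−); new bracket [3.25, 3.5]
m = 3.375, h(m) = 1.433594 (+); new bracket [3.25, 3.375]
m = 3.3125, h(m) = -0.4194 (−); new bracket [3.3125, 3.375]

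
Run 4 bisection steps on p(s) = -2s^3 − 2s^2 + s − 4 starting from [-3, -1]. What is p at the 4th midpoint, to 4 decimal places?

0.2773

p(-2) = 2 > 0, so the root lies in [-2, -1]
p(-1.5) = -3.25 < 0, so the root lies in [-2, -1.5]
p(-1.75) = -1.15625 < 0, so the root lies in [-2, -1.75]
p(-1.875) = 0.2773 > 0, so the root lies in [-1.875, -1.75]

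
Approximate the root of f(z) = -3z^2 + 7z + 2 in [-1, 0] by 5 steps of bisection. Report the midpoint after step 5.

-0.28125

midpoint -0.5: f = -2.25 < 0 → [-0.5, 0]
midpoint -0.25: f = 0.0625 > 0 → [-0.5, -0.25]
midpoint -0.375: f = -1.046875 < 0 → [-0.375, -0.25]
midpoint -0.3125: f = -0.4805 < 0 → [-0.3125, -0.25]
midpoint -0.28125: f = -0.2061 < 0 → [-0.28125, -0.25]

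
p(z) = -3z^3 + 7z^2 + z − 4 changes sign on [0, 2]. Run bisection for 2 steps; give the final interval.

p(1) = 1 > 0, so the root lies in [0, 1]
p(0.5) = -2.125 < 0, so the root lies in [0.5, 1]

[0.5, 1]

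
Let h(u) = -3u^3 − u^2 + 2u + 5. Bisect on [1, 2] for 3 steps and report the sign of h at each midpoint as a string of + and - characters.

midpoint 1.5: h = -4.375 < 0 → [1, 1.5]
midpoint 1.25: h = 0.078125 > 0 → [1.25, 1.5]
midpoint 1.375: h = -1.939453 < 0 → [1.25, 1.375]

-+-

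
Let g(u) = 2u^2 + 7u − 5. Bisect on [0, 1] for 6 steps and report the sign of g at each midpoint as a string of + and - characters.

-++--+

u = 0.5 gives g = -1, negative; keep [0.5, 1]
u = 0.75 gives g = 1.375, positive; keep [0.5, 0.75]
u = 0.625 gives g = 0.15625, positive; keep [0.5, 0.625]
u = 0.5625 gives g = -0.4297, negative; keep [0.5625, 0.625]
u = 0.59375 gives g = -0.1387, negative; keep [0.59375, 0.625]
u = 0.609375 gives g = 0.0083, positive; keep [0.59375, 0.609375]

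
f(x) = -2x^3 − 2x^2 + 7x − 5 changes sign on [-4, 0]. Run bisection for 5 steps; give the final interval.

[-2.75, -2.625]

f(-2) = -11 < 0, so the root lies in [-4, -2]
f(-3) = 10 > 0, so the root lies in [-3, -2]
f(-2.5) = -3.75 < 0, so the root lies in [-3, -2.5]
f(-2.75) = 2.2188 > 0, so the root lies in [-2.75, -2.5]
f(-2.625) = -0.9805 < 0, so the root lies in [-2.75, -2.625]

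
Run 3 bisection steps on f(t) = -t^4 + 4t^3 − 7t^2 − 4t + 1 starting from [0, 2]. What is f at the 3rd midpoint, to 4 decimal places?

m = 1, f(m) = -7 (−); new bracket [0, 1]
m = 0.5, f(m) = -2.3125 (−); new bracket [0, 0.5]
m = 0.25, f(m) = -0.378906 (−); new bracket [0, 0.25]

-0.3789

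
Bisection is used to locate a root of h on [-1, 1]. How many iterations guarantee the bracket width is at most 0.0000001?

Width after n steps is 2/2^n. Need 2^n ≥ 2/0.0000001 = 20000000.
2^24 = 16777216 < 20000000 ≤ 2^25 = 33554432, so n = 25.

25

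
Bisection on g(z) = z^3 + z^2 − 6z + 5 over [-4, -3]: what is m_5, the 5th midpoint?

-3.28125

midpoint -3.5: g = -4.625 < 0 → [-3.5, -3]
midpoint -3.25: g = 0.734375 > 0 → [-3.5, -3.25]
midpoint -3.375: g = -1.802734 < 0 → [-3.375, -3.25]
midpoint -3.3125: g = -0.4993 < 0 → [-3.3125, -3.25]
midpoint -3.28125: g = 0.1262 > 0 → [-3.3125, -3.28125]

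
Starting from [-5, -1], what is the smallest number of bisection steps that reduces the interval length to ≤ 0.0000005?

23

Width after n steps is 4/2^n. Need 2^n ≥ 4/0.0000005 = 8000000.
2^22 = 4194304 < 8000000 ≤ 2^23 = 8388608, so n = 23.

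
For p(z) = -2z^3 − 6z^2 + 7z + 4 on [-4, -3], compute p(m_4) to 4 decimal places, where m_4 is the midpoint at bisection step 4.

0.9321

m = -3.5, p(m) = -8.25 (−); new bracket [-4, -3.5]
m = -3.75, p(m) = -1.15625 (−); new bracket [-4, -3.75]
m = -3.875, p(m) = 3.152344 (+); new bracket [-3.875, -3.75]
m = -3.8125, p(m) = 0.9321 (+); new bracket [-3.8125, -3.75]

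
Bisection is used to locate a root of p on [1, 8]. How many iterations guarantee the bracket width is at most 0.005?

Width after n steps is 7/2^n. Need 2^n ≥ 7/0.005 = 1400.
2^10 = 1024 < 1400 ≤ 2^11 = 2048, so n = 11.

11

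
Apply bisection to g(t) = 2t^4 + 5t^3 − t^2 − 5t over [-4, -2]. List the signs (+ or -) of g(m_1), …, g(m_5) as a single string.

+++--

t = -3 gives g = 33, positive; keep [-3, -2]
t = -2.5 gives g = 6.25, positive; keep [-2.5, -2]
t = -2.25 gives g = 0.492188, positive; keep [-2.25, -2]
t = -2.125 gives g = -1.0874, negative; keep [-2.25, -2.125]
t = -2.1875 gives g = -0.3899, negative; keep [-2.25, -2.1875]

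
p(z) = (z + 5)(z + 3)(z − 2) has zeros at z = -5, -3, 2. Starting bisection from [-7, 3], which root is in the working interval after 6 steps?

p(-2) = -12 < 0, so the root lies in [-2, 3]
p(0.5) = -28.875 < 0, so the root lies in [0.5, 3]
p(1.75) = -8.015625 < 0, so the root lies in [1.75, 3]
p(2.375) = 14.8652 > 0, so the root lies in [1.75, 2.375]
p(2.0625) = 2.2346 > 0, so the root lies in [1.75, 2.0625]
p(1.90625) = -3.1766 < 0, so the root lies in [1.90625, 2.0625]

2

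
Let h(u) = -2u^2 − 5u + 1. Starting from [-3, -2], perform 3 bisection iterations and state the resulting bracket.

[-2.75, -2.625]

h(-2.5) = 1 > 0, so the root lies in [-3, -2.5]
h(-2.75) = -0.375 < 0, so the root lies in [-2.75, -2.5]
h(-2.625) = 0.34375 > 0, so the root lies in [-2.75, -2.625]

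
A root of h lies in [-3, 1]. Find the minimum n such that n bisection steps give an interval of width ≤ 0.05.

Width after n steps is 4/2^n. Need 2^n ≥ 4/0.05 = 80.
2^6 = 64 < 80 ≤ 2^7 = 128, so n = 7.

7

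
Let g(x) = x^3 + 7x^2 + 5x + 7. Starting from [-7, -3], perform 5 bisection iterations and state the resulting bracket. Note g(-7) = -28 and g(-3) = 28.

m = -5, g(m) = 32 (+); new bracket [-7, -5]
m = -6, g(m) = 13 (+); new bracket [-7, -6]
m = -6.5, g(m) = -4.375 (−); new bracket [-6.5, -6]
m = -6.25, g(m) = 5.0469 (+); new bracket [-6.5, -6.25]
m = -6.375, g(m) = 0.5254 (+); new bracket [-6.5, -6.375]

[-6.5, -6.375]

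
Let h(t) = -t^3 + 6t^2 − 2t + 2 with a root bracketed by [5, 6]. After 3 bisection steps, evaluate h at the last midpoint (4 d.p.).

2.6152

m = 5.5, h(m) = 6.125 (+); new bracket [5.5, 6]
m = 5.75, h(m) = -1.234375 (−); new bracket [5.5, 5.75]
m = 5.625, h(m) = 2.615234 (+); new bracket [5.625, 5.75]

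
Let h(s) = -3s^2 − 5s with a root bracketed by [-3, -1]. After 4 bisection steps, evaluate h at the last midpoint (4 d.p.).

midpoint -2: h = -2 < 0 → [-2, -1]
midpoint -1.5: h = 0.75 > 0 → [-2, -1.5]
midpoint -1.75: h = -0.4375 < 0 → [-1.75, -1.5]
midpoint -1.625: h = 0.2031 > 0 → [-1.75, -1.625]

0.2031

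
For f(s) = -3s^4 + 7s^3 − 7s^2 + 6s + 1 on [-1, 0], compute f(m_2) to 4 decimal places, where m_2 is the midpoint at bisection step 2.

midpoint -0.5: f = -4.8125 < 0 → [-0.5, 0]
midpoint -0.25: f = -1.058594 < 0 → [-0.25, 0]

-1.0586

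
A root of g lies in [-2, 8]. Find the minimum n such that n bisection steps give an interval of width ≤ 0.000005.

Width after n steps is 10/2^n. Need 2^n ≥ 10/0.000005 = 2000000.
2^20 = 1048576 < 2000000 ≤ 2^21 = 2097152, so n = 21.

21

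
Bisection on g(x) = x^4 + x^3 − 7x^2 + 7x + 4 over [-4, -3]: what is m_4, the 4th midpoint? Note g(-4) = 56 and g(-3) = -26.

midpoint -3.5: g = 0.9375 > 0 → [-3.5, -3]
midpoint -3.25: g = -15.449219 < 0 → [-3.5, -3.25]
midpoint -3.375: g = -8.056396 < 0 → [-3.5, -3.375]
midpoint -3.4375: g = -3.7688 < 0 → [-3.5, -3.4375]

-3.4375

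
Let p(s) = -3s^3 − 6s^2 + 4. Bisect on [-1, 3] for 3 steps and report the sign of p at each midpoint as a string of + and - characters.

s = 1 gives p = -5, negative; keep [-1, 1]
s = 0 gives p = 4, positive; keep [0, 1]
s = 0.5 gives p = 2.125, positive; keep [0.5, 1]

-++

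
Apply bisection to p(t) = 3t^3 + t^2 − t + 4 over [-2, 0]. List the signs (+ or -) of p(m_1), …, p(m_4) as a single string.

t = -1 gives p = 3, positive; keep [-2, -1]
t = -1.5 gives p = -2.375, negative; keep [-1.5, -1]
t = -1.25 gives p = 0.953125, positive; keep [-1.5, -1.25]
t = -1.375 gives p = -0.5332, negative; keep [-1.375, -1.25]

+-+-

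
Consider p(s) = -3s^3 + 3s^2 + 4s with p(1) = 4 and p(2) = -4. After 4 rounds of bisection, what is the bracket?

[1.75, 1.8125]

m = 1.5, p(m) = 2.625 (+); new bracket [1.5, 2]
m = 1.75, p(m) = 0.109375 (+); new bracket [1.75, 2]
m = 1.875, p(m) = -1.728516 (−); new bracket [1.75, 1.875]
m = 1.8125, p(m) = -0.7576 (−); new bracket [1.75, 1.8125]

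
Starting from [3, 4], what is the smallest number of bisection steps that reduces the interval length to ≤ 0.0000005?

21

Width after n steps is 1/2^n. Need 2^n ≥ 1/0.0000005 = 2000000.
2^20 = 1048576 < 2000000 ≤ 2^21 = 2097152, so n = 21.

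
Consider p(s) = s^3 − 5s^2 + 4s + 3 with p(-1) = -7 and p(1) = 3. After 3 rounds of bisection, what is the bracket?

midpoint 0: p = 3 > 0 → [-1, 0]
midpoint -0.5: p = -0.375 < 0 → [-0.5, 0]
midpoint -0.25: p = 1.671875 > 0 → [-0.5, -0.25]

[-0.5, -0.25]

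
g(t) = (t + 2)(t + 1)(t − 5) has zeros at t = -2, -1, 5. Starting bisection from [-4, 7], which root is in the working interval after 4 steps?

5

t = 1.5 gives g = -30.625, negative; keep [1.5, 7]
t = 4.25 gives g = -24.609375, negative; keep [4.25, 7]
t = 5.625 gives g = 31.572266, positive; keep [4.25, 5.625]
t = 4.9375 gives g = -2.5745, negative; keep [4.9375, 5.625]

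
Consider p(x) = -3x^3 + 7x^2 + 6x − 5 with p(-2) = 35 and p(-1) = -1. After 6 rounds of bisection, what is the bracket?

[-1.0625, -1.046875]

m = -1.5, p(m) = 11.875 (+); new bracket [-1.5, -1]
m = -1.25, p(m) = 4.296875 (+); new bracket [-1.25, -1]
m = -1.125, p(m) = 1.380859 (+); new bracket [-1.125, -1]
m = -1.0625, p(m) = 0.1257 (+); new bracket [-1.0625, -1]
m = -1.03125, p(m) = -0.453 (−); new bracket [-1.0625, -1.03125]
m = -1.046875, p(m) = -0.1677 (−); new bracket [-1.0625, -1.046875]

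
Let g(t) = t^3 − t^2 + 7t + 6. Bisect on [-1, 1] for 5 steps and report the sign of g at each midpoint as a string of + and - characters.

midpoint 0: g = 6 > 0 → [-1, 0]
midpoint -0.5: g = 2.125 > 0 → [-1, -0.5]
midpoint -0.75: g = -0.234375 < 0 → [-0.75, -0.5]
midpoint -0.625: g = 0.9902 > 0 → [-0.75, -0.625]
midpoint -0.6875: g = 0.3899 > 0 → [-0.75, -0.6875]

++-++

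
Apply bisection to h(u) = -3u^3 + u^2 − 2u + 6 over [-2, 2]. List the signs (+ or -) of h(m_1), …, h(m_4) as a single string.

h(0) = 6 > 0, so the root lies in [0, 2]
h(1) = 2 > 0, so the root lies in [1, 2]
h(1.5) = -4.875 < 0, so the root lies in [1, 1.5]
h(1.25) = -0.7969 < 0, so the root lies in [1, 1.25]

++--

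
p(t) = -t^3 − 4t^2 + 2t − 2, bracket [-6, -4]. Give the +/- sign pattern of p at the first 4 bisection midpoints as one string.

m = -5, p(m) = 13 (+); new bracket [-5, -4]
m = -4.5, p(m) = -0.875 (−); new bracket [-5, -4.5]
m = -4.75, p(m) = 5.421875 (+); new bracket [-4.75, -4.5]
m = -4.625, p(m) = 2.1191 (+); new bracket [-4.625, -4.5]

+-++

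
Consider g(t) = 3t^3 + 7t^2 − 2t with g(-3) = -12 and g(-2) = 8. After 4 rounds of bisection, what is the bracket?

[-2.625, -2.5625]

midpoint -2.5: g = 1.875 > 0 → [-3, -2.5]
midpoint -2.75: g = -3.953125 < 0 → [-2.75, -2.5]
midpoint -2.625: g = -0.779297 < 0 → [-2.625, -2.5]
midpoint -2.5625: g = 0.6106 > 0 → [-2.625, -2.5625]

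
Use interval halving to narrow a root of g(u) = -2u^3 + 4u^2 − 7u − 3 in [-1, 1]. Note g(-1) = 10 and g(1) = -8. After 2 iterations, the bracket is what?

[-0.5, 0]

g(0) = -3 < 0, so the root lies in [-1, 0]
g(-0.5) = 1.75 > 0, so the root lies in [-0.5, 0]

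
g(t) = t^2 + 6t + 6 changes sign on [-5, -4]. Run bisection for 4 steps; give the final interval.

[-4.75, -4.6875]

midpoint -4.5: g = -0.75 < 0 → [-5, -4.5]
midpoint -4.75: g = 0.0625 > 0 → [-4.75, -4.5]
midpoint -4.625: g = -0.359375 < 0 → [-4.75, -4.625]
midpoint -4.6875: g = -0.1523 < 0 → [-4.75, -4.6875]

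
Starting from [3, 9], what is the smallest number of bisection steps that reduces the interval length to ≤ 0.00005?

Width after n steps is 6/2^n. Need 2^n ≥ 6/0.00005 = 120000.
2^16 = 65536 < 120000 ≤ 2^17 = 131072, so n = 17.

17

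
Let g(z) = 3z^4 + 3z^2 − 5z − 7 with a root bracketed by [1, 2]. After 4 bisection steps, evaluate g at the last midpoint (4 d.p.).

0.5081

midpoint 1.5: g = 7.4375 > 0 → [1, 1.5]
midpoint 1.25: g = -1.238281 < 0 → [1.25, 1.5]
midpoint 1.375: g = 2.520264 > 0 → [1.25, 1.375]
midpoint 1.3125: g = 0.5081 > 0 → [1.25, 1.3125]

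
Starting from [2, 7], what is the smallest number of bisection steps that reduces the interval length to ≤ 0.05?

7

Width after n steps is 5/2^n. Need 2^n ≥ 5/0.05 = 100.
2^6 = 64 < 100 ≤ 2^7 = 128, so n = 7.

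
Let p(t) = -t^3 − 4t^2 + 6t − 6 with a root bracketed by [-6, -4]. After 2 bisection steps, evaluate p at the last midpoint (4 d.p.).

6.3750

p(-5) = -11 < 0, so the root lies in [-6, -5]
p(-5.5) = 6.375 > 0, so the root lies in [-5.5, -5]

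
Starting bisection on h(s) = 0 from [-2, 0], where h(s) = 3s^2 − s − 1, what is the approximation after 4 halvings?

-0.375

h(-1) = 3 > 0, so the root lies in [-1, 0]
h(-0.5) = 0.25 > 0, so the root lies in [-0.5, 0]
h(-0.25) = -0.5625 < 0, so the root lies in [-0.5, -0.25]
h(-0.375) = -0.2031 < 0, so the root lies in [-0.5, -0.375]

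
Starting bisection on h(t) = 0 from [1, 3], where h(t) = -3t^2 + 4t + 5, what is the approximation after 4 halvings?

2.125

t = 2 gives h = 1, positive; keep [2, 3]
t = 2.5 gives h = -3.75, negative; keep [2, 2.5]
t = 2.25 gives h = -1.1875, negative; keep [2, 2.25]
t = 2.125 gives h = -0.0469, negative; keep [2, 2.125]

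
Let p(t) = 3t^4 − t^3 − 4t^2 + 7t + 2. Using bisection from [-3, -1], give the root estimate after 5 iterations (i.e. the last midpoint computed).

p(-2) = 28 > 0, so the root lies in [-2, -1]
p(-1.5) = 1.0625 > 0, so the root lies in [-1.5, -1]
p(-1.25) = -3.722656 < 0, so the root lies in [-1.5, -1.25]
p(-1.375) = -1.8645 < 0, so the root lies in [-1.5, -1.375]
p(-1.4375) = -0.5476 < 0, so the root lies in [-1.5, -1.4375]

-1.4375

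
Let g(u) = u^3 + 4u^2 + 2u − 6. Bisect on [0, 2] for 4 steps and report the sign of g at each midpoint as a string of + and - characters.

u = 1 gives g = 1, positive; keep [0, 1]
u = 0.5 gives g = -3.875, negative; keep [0.5, 1]
u = 0.75 gives g = -1.828125, negative; keep [0.75, 1]
u = 0.875 gives g = -0.5176, negative; keep [0.875, 1]

+---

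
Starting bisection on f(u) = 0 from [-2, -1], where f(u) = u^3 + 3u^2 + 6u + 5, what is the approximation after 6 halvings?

-1.328125

m = -1.5, f(m) = -0.625 (−); new bracket [-1.5, -1]
m = -1.25, f(m) = 0.234375 (+); new bracket [-1.5, -1.25]
m = -1.375, f(m) = -0.177734 (−); new bracket [-1.375, -1.25]
m = -1.3125, f(m) = 0.032 (+); new bracket [-1.375, -1.3125]
m = -1.34375, f(m) = -0.0719 (−); new bracket [-1.34375, -1.3125]
m = -1.328125, f(m) = -0.0197 (−); new bracket [-1.328125, -1.3125]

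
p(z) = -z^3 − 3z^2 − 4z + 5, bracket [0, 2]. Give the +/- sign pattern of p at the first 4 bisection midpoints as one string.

m = 1, p(m) = -3 (−); new bracket [0, 1]
m = 0.5, p(m) = 2.125 (+); new bracket [0.5, 1]
m = 0.75, p(m) = -0.109375 (−); new bracket [0.5, 0.75]
m = 0.625, p(m) = 1.084 (+); new bracket [0.625, 0.75]

-+-+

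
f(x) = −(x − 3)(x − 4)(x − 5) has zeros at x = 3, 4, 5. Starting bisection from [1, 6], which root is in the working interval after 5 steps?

x = 3.5 gives f = -0.375, negative; keep [1, 3.5]
x = 2.25 gives f = 3.609375, positive; keep [2.25, 3.5]
x = 2.875 gives f = 0.298828, positive; keep [2.875, 3.5]
x = 3.1875 gives f = -0.2761, negative; keep [2.875, 3.1875]
x = 3.03125 gives f = -0.0596, negative; keep [2.875, 3.03125]

3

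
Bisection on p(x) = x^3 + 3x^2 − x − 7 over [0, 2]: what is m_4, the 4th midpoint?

x = 1 gives p = -4, negative; keep [1, 2]
x = 1.5 gives p = 1.625, positive; keep [1, 1.5]
x = 1.25 gives p = -1.609375, negative; keep [1.25, 1.5]
x = 1.375 gives p = -0.1035, negative; keep [1.375, 1.5]

1.375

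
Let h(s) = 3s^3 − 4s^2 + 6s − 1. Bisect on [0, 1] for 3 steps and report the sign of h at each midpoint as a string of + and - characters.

++-

h(0.5) = 1.375 > 0, so the root lies in [0, 0.5]
h(0.25) = 0.296875 > 0, so the root lies in [0, 0.25]
h(0.125) = -0.306641 < 0, so the root lies in [0.125, 0.25]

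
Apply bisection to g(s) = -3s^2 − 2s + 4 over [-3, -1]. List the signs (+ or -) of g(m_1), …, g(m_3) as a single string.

midpoint -2: g = -4 < 0 → [-2, -1]
midpoint -1.5: g = 0.25 > 0 → [-2, -1.5]
midpoint -1.75: g = -1.6875 < 0 → [-1.75, -1.5]

-+-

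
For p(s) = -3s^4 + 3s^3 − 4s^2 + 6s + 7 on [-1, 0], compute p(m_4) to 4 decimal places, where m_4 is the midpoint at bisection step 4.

-0.6607

s = -0.5 gives p = 2.4375, positive; keep [-1, -0.5]
s = -0.75 gives p = -1.964844, negative; keep [-0.75, -0.5]
s = -0.625 gives p = 0.497314, positive; keep [-0.75, -0.625]
s = -0.6875 gives p = -0.6607, negative; keep [-0.6875, -0.625]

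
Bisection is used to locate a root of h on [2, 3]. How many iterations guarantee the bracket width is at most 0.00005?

15

Width after n steps is 1/2^n. Need 2^n ≥ 1/0.00005 = 20000.
2^14 = 16384 < 20000 ≤ 2^15 = 32768, so n = 15.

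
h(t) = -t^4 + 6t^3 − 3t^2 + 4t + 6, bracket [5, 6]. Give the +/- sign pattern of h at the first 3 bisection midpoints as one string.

+-+

h(5.5) = 20.4375 > 0, so the root lies in [5.5, 6]
h(5.75) = -22.660156 < 0, so the root lies in [5.5, 5.75]
h(5.625) = 0.320068 > 0, so the root lies in [5.625, 5.75]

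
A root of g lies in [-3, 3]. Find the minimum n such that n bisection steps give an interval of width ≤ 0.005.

Width after n steps is 6/2^n. Need 2^n ≥ 6/0.005 = 1200.
2^10 = 1024 < 1200 ≤ 2^11 = 2048, so n = 11.

11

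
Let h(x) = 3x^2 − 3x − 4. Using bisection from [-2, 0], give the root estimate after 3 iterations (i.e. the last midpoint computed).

x = -1 gives h = 2, positive; keep [-1, 0]
x = -0.5 gives h = -1.75, negative; keep [-1, -0.5]
x = -0.75 gives h = -0.0625, negative; keep [-1, -0.75]

-0.75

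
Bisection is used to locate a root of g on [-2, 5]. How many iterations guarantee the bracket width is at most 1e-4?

Width after n steps is 7/2^n. Need 2^n ≥ 7/1e-4 = 70000.
2^16 = 65536 < 70000 ≤ 2^17 = 131072, so n = 17.

17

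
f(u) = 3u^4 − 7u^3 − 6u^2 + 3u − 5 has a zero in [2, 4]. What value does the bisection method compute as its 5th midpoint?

u = 3 gives f = 4, positive; keep [2, 3]
u = 2.5 gives f = -27.1875, negative; keep [2.5, 3]
u = 2.75 gives f = -16.128906, negative; keep [2.75, 3]
u = 2.875 gives f = -7.3528, negative; keep [2.875, 3]
u = 2.9375 gives f = -2.0188, negative; keep [2.9375, 3]

2.9375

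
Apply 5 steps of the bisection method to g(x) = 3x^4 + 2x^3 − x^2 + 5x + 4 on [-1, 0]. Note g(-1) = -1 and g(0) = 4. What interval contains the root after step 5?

g(-0.5) = 1.1875 > 0, so the root lies in [-1, -0.5]
g(-0.75) = -0.207031 < 0, so the root lies in [-0.75, -0.5]
g(-0.625) = 0.453857 > 0, so the root lies in [-0.75, -0.625]
g(-0.6875) = 0.1102 > 0, so the root lies in [-0.75, -0.6875]
g(-0.71875) = -0.0523 < 0, so the root lies in [-0.71875, -0.6875]

[-0.71875, -0.6875]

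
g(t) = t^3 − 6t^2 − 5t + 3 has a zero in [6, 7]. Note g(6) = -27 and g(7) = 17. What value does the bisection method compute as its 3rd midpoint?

6.625

g(6.5) = -8.375 < 0, so the root lies in [6.5, 7]
g(6.75) = 3.421875 > 0, so the root lies in [6.5, 6.75]
g(6.625) = -2.693359 < 0, so the root lies in [6.625, 6.75]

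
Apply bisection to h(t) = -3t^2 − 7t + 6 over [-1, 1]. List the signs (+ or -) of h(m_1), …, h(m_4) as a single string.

m = 0, h(m) = 6 (+); new bracket [0, 1]
m = 0.5, h(m) = 1.75 (+); new bracket [0.5, 1]
m = 0.75, h(m) = -0.9375 (−); new bracket [0.5, 0.75]
m = 0.625, h(m) = 0.4531 (+); new bracket [0.625, 0.75]

++-+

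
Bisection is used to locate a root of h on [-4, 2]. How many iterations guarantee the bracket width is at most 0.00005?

17

Width after n steps is 6/2^n. Need 2^n ≥ 6/0.00005 = 120000.
2^16 = 65536 < 120000 ≤ 2^17 = 131072, so n = 17.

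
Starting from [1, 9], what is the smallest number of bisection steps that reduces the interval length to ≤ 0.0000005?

Width after n steps is 8/2^n. Need 2^n ≥ 8/0.0000005 = 16000000.
2^23 = 8388608 < 16000000 ≤ 2^24 = 16777216, so n = 24.

24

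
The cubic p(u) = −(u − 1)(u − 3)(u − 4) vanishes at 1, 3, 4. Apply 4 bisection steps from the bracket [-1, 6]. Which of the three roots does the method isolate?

midpoint 2.5: p = -1.125 < 0 → [-1, 2.5]
midpoint 0.75: p = 1.828125 > 0 → [0.75, 2.5]
midpoint 1.625: p = -2.041016 < 0 → [0.75, 1.625]
midpoint 1.1875: p = -0.9558 < 0 → [0.75, 1.1875]

1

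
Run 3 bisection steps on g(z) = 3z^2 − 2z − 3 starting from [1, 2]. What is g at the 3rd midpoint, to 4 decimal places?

z = 1.5 gives g = 0.75, positive; keep [1, 1.5]
z = 1.25 gives g = -0.8125, negative; keep [1.25, 1.5]
z = 1.375 gives g = -0.078125, negative; keep [1.375, 1.5]

-0.0781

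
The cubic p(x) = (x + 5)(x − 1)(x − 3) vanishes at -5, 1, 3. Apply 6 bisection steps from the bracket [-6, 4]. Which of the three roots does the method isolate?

-5

m = -1, p(m) = 32 (+); new bracket [-6, -1]
m = -3.5, p(m) = 43.875 (+); new bracket [-6, -3.5]
m = -4.75, p(m) = 11.140625 (+); new bracket [-6, -4.75]
m = -5.375, p(m) = -20.0215 (−); new bracket [-5.375, -4.75]
m = -5.0625, p(m) = -3.0549 (−); new bracket [-5.0625, -4.75]
m = -4.90625, p(m) = 4.3778 (+); new bracket [-5.0625, -4.90625]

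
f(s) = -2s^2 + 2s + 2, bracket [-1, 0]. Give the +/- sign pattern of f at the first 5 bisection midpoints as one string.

+--++

midpoint -0.5: f = 0.5 > 0 → [-1, -0.5]
midpoint -0.75: f = -0.625 < 0 → [-0.75, -0.5]
midpoint -0.625: f = -0.03125 < 0 → [-0.625, -0.5]
midpoint -0.5625: f = 0.2422 > 0 → [-0.625, -0.5625]
midpoint -0.59375: f = 0.1074 > 0 → [-0.625, -0.59375]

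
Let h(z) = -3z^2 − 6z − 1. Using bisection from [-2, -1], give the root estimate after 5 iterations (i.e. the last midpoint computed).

-1.84375

m = -1.5, h(m) = 1.25 (+); new bracket [-2, -1.5]
m = -1.75, h(m) = 0.3125 (+); new bracket [-2, -1.75]
m = -1.875, h(m) = -0.296875 (−); new bracket [-1.875, -1.75]
m = -1.8125, h(m) = 0.0195 (+); new bracket [-1.875, -1.8125]
m = -1.84375, h(m) = -0.1357 (−); new bracket [-1.84375, -1.8125]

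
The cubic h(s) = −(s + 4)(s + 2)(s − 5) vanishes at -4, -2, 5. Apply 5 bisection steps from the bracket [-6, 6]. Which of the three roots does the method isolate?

5

m = 0, h(m) = 40 (+); new bracket [0, 6]
m = 3, h(m) = 70 (+); new bracket [3, 6]
m = 4.5, h(m) = 27.625 (+); new bracket [4.5, 6]
m = 5.25, h(m) = -16.7656 (−); new bracket [4.5, 5.25]
m = 4.875, h(m) = 7.627 (+); new bracket [4.875, 5.25]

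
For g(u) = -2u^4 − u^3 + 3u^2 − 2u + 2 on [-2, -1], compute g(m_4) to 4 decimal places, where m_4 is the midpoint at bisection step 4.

u = -1.5 gives g = 5, positive; keep [-2, -1.5]
u = -1.75 gives g = 1.289062, positive; keep [-2, -1.75]
u = -1.875 gives g = -1.830566, negative; keep [-1.875, -1.75]
u = -1.8125 gives g = -0.1497, negative; keep [-1.8125, -1.75]

-0.1497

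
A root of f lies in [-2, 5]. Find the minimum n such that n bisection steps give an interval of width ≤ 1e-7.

Width after n steps is 7/2^n. Need 2^n ≥ 7/1e-7 = 70000000.
2^26 = 67108864 < 70000000 ≤ 2^27 = 134217728, so n = 27.

27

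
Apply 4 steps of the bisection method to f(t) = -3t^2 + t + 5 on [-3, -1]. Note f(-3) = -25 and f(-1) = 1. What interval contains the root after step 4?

[-1.25, -1.125]

m = -2, f(m) = -9 (−); new bracket [-2, -1]
m = -1.5, f(m) = -3.25 (−); new bracket [-1.5, -1]
m = -1.25, f(m) = -0.9375 (−); new bracket [-1.25, -1]
m = -1.125, f(m) = 0.0781 (+); new bracket [-1.25, -1.125]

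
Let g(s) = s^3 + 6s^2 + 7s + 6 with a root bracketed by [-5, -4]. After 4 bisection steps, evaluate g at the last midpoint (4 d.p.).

midpoint -4.5: g = 4.875 > 0 → [-5, -4.5]
midpoint -4.75: g = 0.953125 > 0 → [-5, -4.75]
midpoint -4.875: g = -1.388672 < 0 → [-4.875, -4.75]
midpoint -4.8125: g = -0.1848 < 0 → [-4.8125, -4.75]

-0.1848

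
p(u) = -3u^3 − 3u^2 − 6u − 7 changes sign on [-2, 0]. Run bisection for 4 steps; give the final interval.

m = -1, p(m) = -1 (−); new bracket [-2, -1]
m = -1.5, p(m) = 5.375 (+); new bracket [-1.5, -1]
m = -1.25, p(m) = 1.671875 (+); new bracket [-1.25, -1]
m = -1.125, p(m) = 0.2246 (+); new bracket [-1.125, -1]

[-1.125, -1]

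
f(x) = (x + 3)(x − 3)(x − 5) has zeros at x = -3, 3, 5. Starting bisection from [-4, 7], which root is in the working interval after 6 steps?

-3

m = 1.5, f(m) = 23.625 (+); new bracket [-4, 1.5]
m = -1.25, f(m) = 46.484375 (+); new bracket [-4, -1.25]
m = -2.625, f(m) = 16.083984 (+); new bracket [-4, -2.625]
m = -3.3125, f(m) = -16.3977 (−); new bracket [-3.3125, -2.625]
m = -2.96875, f(m) = 1.4864 (+); new bracket [-3.3125, -2.96875]
m = -3.140625, f(m) = -7.0296 (−); new bracket [-3.140625, -2.96875]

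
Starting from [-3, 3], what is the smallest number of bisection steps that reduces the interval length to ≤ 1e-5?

Width after n steps is 6/2^n. Need 2^n ≥ 6/1e-5 = 600000.
2^19 = 524288 < 600000 ≤ 2^20 = 1048576, so n = 20.

20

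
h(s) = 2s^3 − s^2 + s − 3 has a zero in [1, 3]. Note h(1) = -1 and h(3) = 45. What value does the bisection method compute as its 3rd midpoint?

m = 2, h(m) = 11 (+); new bracket [1, 2]
m = 1.5, h(m) = 3 (+); new bracket [1, 1.5]
m = 1.25, h(m) = 0.59375 (+); new bracket [1, 1.25]

1.25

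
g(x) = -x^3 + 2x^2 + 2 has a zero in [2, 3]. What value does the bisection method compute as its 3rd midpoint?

x = 2.5 gives g = -1.125, negative; keep [2, 2.5]
x = 2.25 gives g = 0.734375, positive; keep [2.25, 2.5]
x = 2.375 gives g = -0.115234, negative; keep [2.25, 2.375]

2.375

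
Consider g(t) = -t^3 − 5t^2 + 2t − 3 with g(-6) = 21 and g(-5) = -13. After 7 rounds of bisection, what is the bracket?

[-5.46875, -5.4609375]

midpoint -5.5: g = 1.125 > 0 → [-5.5, -5]
midpoint -5.25: g = -6.609375 < 0 → [-5.5, -5.25]
midpoint -5.375: g = -2.916016 < 0 → [-5.5, -5.375]
midpoint -5.4375: g = -0.9397 < 0 → [-5.5, -5.4375]
midpoint -5.46875: g = 0.0815 > 0 → [-5.46875, -5.4375]
midpoint -5.453125: g = -0.4319 < 0 → [-5.46875, -5.453125]
midpoint -5.4609375: g = -0.1759 < 0 → [-5.46875, -5.4609375]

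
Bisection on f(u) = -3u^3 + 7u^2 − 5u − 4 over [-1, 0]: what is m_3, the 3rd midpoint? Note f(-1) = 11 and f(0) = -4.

u = -0.5 gives f = 0.625, positive; keep [-0.5, 0]
u = -0.25 gives f = -2.265625, negative; keep [-0.5, -0.25]
u = -0.375 gives f = -0.982422, negative; keep [-0.5, -0.375]

-0.375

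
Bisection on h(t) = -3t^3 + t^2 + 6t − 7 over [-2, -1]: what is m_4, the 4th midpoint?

-1.6875

midpoint -1.5: h = -3.625 < 0 → [-2, -1.5]
midpoint -1.75: h = 1.640625 > 0 → [-1.75, -1.5]
midpoint -1.625: h = -1.236328 < 0 → [-1.75, -1.625]
midpoint -1.6875: h = 0.1389 > 0 → [-1.6875, -1.625]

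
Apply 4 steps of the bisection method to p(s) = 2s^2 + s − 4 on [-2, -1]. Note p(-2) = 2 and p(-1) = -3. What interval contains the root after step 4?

[-1.6875, -1.625]

s = -1.5 gives p = -1, negative; keep [-2, -1.5]
s = -1.75 gives p = 0.375, positive; keep [-1.75, -1.5]
s = -1.625 gives p = -0.34375, negative; keep [-1.75, -1.625]
s = -1.6875 gives p = 0.0078, positive; keep [-1.6875, -1.625]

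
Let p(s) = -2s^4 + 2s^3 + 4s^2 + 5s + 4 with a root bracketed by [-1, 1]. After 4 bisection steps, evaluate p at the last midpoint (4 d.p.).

p(0) = 4 > 0, so the root lies in [-1, 0]
p(-0.5) = 2.125 > 0, so the root lies in [-1, -0.5]
p(-0.75) = 1.023438 > 0, so the root lies in [-1, -0.75]
p(-0.875) = 0.1753 > 0, so the root lies in [-1, -0.875]

0.1753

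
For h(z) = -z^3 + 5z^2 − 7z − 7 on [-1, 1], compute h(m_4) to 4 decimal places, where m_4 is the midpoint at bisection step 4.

-0.4277

z = 0 gives h = -7, negative; keep [-1, 0]
z = -0.5 gives h = -2.125, negative; keep [-1, -0.5]
z = -0.75 gives h = 1.484375, positive; keep [-0.75, -0.5]
z = -0.625 gives h = -0.4277, negative; keep [-0.75, -0.625]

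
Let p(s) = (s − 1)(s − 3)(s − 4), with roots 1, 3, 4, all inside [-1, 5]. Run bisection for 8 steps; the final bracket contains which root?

s = 2 gives p = 2, positive; keep [-1, 2]
s = 0.5 gives p = -4.375, negative; keep [0.5, 2]
s = 1.25 gives p = 1.203125, positive; keep [0.5, 1.25]
s = 0.875 gives p = -0.8301, negative; keep [0.875, 1.25]
s = 1.0625 gives p = 0.3557, positive; keep [0.875, 1.0625]
s = 0.96875 gives p = -0.1924, negative; keep [0.96875, 1.0625]
s = 1.015625 gives p = 0.0925, positive; keep [0.96875, 1.015625]
s = 0.9921875 gives p = -0.0472, negative; keep [0.9921875, 1.015625]

1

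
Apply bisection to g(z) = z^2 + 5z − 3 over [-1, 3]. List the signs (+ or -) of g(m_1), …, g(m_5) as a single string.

+--++

g(1) = 3 > 0, so the root lies in [-1, 1]
g(0) = -3 < 0, so the root lies in [0, 1]
g(0.5) = -0.25 < 0, so the root lies in [0.5, 1]
g(0.75) = 1.3125 > 0, so the root lies in [0.5, 0.75]
g(0.625) = 0.5156 > 0, so the root lies in [0.5, 0.625]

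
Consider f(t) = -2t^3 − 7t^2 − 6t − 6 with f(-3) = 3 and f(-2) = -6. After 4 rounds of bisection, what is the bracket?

[-2.875, -2.8125]

m = -2.5, f(m) = -3.5 (−); new bracket [-3, -2.5]
m = -2.75, f(m) = -0.84375 (−); new bracket [-3, -2.75]
m = -2.875, f(m) = 0.917969 (+); new bracket [-2.875, -2.75]
m = -2.8125, f(m) = -0.0015 (−); new bracket [-2.875, -2.8125]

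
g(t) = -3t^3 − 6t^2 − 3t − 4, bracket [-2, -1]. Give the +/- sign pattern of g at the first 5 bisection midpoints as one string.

--+--

m = -1.5, g(m) = -2.875 (−); new bracket [-2, -1.5]
m = -1.75, g(m) = -1.046875 (−); new bracket [-2, -1.75]
m = -1.875, g(m) = 0.306641 (+); new bracket [-1.875, -1.75]
m = -1.8125, g(m) = -0.4104 (−); new bracket [-1.875, -1.8125]
m = -1.84375, g(m) = -0.0622 (−); new bracket [-1.875, -1.84375]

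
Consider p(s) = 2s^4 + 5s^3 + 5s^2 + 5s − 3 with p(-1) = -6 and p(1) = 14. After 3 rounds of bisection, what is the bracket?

[0.25, 0.5]

s = 0 gives p = -3, negative; keep [0, 1]
s = 0.5 gives p = 1.5, positive; keep [0, 0.5]
s = 0.25 gives p = -1.351562, negative; keep [0.25, 0.5]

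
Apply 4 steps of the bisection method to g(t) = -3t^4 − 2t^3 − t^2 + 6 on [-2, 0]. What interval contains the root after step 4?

g(-1) = 4 > 0, so the root lies in [-2, -1]
g(-1.5) = -4.6875 < 0, so the root lies in [-1.5, -1]
g(-1.25) = 1.019531 > 0, so the root lies in [-1.5, -1.25]
g(-1.375) = -1.4148 < 0, so the root lies in [-1.375, -1.25]

[-1.375, -1.25]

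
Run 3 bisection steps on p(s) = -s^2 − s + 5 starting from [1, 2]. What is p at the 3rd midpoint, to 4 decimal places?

-0.3906

m = 1.5, p(m) = 1.25 (+); new bracket [1.5, 2]
m = 1.75, p(m) = 0.1875 (+); new bracket [1.75, 2]
m = 1.875, p(m) = -0.390625 (−); new bracket [1.75, 1.875]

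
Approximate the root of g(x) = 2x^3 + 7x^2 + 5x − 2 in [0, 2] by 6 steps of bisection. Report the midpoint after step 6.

0.28125

g(1) = 12 > 0, so the root lies in [0, 1]
g(0.5) = 2.5 > 0, so the root lies in [0, 0.5]
g(0.25) = -0.28125 < 0, so the root lies in [0.25, 0.5]
g(0.375) = 0.9648 > 0, so the root lies in [0.25, 0.375]
g(0.3125) = 0.3071 > 0, so the root lies in [0.25, 0.3125]
g(0.28125) = 0.0045 > 0, so the root lies in [0.25, 0.28125]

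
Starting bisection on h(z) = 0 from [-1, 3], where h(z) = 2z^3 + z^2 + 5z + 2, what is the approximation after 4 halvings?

-0.25

midpoint 1: h = 10 > 0 → [-1, 1]
midpoint 0: h = 2 > 0 → [-1, 0]
midpoint -0.5: h = -0.5 < 0 → [-0.5, 0]
midpoint -0.25: h = 0.7812 > 0 → [-0.5, -0.25]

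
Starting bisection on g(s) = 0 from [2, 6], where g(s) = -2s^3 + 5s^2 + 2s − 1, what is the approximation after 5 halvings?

midpoint 4: g = -41 < 0 → [2, 4]
midpoint 3: g = -4 < 0 → [2, 3]
midpoint 2.5: g = 4 > 0 → [2.5, 3]
midpoint 2.75: g = 0.7188 > 0 → [2.75, 3]
midpoint 2.875: g = -1.4492 < 0 → [2.75, 2.875]

2.875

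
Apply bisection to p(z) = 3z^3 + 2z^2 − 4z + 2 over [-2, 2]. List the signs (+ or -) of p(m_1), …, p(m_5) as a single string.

+++-+

p(0) = 2 > 0, so the root lies in [-2, 0]
p(-1) = 5 > 0, so the root lies in [-2, -1]
p(-1.5) = 2.375 > 0, so the root lies in [-2, -1.5]
p(-1.75) = -0.9531 < 0, so the root lies in [-1.75, -1.5]
p(-1.625) = 0.9082 > 0, so the root lies in [-1.75, -1.625]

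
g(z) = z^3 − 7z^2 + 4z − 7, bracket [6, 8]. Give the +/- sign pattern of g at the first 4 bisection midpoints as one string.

m = 7, g(m) = 21 (+); new bracket [6, 7]
m = 6.5, g(m) = -2.125 (−); new bracket [6.5, 7]
m = 6.75, g(m) = 8.609375 (+); new bracket [6.5, 6.75]
m = 6.625, g(m) = 3.041 (+); new bracket [6.5, 6.625]

+-++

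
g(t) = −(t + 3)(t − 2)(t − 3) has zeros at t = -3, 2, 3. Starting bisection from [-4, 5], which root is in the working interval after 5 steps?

midpoint 0.5: g = -13.125 < 0 → [-4, 0.5]
midpoint -1.75: g = -22.265625 < 0 → [-4, -1.75]
midpoint -2.875: g = -3.580078 < 0 → [-4, -2.875]
midpoint -3.4375: g = 15.3142 > 0 → [-3.4375, -2.875]
midpoint -3.15625: g = 4.9599 > 0 → [-3.15625, -2.875]

-3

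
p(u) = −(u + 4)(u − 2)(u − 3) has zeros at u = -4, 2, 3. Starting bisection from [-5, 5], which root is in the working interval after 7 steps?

-4

u = 0 gives p = -24, negative; keep [-5, 0]
u = -2.5 gives p = -37.125, negative; keep [-5, -2.5]
u = -3.75 gives p = -9.703125, negative; keep [-5, -3.75]
u = -4.375 gives p = 17.6309, positive; keep [-4.375, -3.75]
u = -4.0625 gives p = 2.676, positive; keep [-4.0625, -3.75]
u = -3.90625 gives p = -3.8241, negative; keep [-4.0625, -3.90625]
u = -3.984375 gives p = -0.6531, negative; keep [-4.0625, -3.984375]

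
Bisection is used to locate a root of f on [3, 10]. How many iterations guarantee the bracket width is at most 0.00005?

Width after n steps is 7/2^n. Need 2^n ≥ 7/0.00005 = 140000.
2^17 = 131072 < 140000 ≤ 2^18 = 262144, so n = 18.

18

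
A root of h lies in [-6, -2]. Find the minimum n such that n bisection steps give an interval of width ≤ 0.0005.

13

Width after n steps is 4/2^n. Need 2^n ≥ 4/0.0005 = 8000.
2^12 = 4096 < 8000 ≤ 2^13 = 8192, so n = 13.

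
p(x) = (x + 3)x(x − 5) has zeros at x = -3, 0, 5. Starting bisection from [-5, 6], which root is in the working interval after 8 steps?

5

x = 0.5 gives p = -7.875, negative; keep [0.5, 6]
x = 3.25 gives p = -35.546875, negative; keep [3.25, 6]
x = 4.625 gives p = -13.224609, negative; keep [4.625, 6]
x = 5.3125 gives p = 13.8, positive; keep [4.625, 5.3125]
x = 4.96875 gives p = -1.2373, negative; keep [4.96875, 5.3125]
x = 5.140625 gives p = 5.8849, positive; keep [4.96875, 5.140625]
x = 5.0546875 gives p = 2.2265, positive; keep [4.96875, 5.0546875]
x = 5.01171875 gives p = 0.4705, positive; keep [4.96875, 5.01171875]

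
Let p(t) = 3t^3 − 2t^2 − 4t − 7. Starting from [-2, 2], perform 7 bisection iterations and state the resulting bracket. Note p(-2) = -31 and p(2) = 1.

p(0) = -7 < 0, so the root lies in [0, 2]
p(1) = -10 < 0, so the root lies in [1, 2]
p(1.5) = -7.375 < 0, so the root lies in [1.5, 2]
p(1.75) = -4.0469 < 0, so the root lies in [1.75, 2]
p(1.875) = -1.7559 < 0, so the root lies in [1.875, 2]
p(1.9375) = -0.4382 < 0, so the root lies in [1.9375, 2]
p(1.96875) = 0.2655 > 0, so the root lies in [1.9375, 1.96875]

[1.9375, 1.96875]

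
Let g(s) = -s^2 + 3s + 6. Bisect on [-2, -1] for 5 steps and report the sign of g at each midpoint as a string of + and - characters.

g(-1.5) = -0.75 < 0, so the root lies in [-1.5, -1]
g(-1.25) = 0.6875 > 0, so the root lies in [-1.5, -1.25]
g(-1.375) = -0.015625 < 0, so the root lies in [-1.375, -1.25]
g(-1.3125) = 0.3398 > 0, so the root lies in [-1.375, -1.3125]
g(-1.34375) = 0.1631 > 0, so the root lies in [-1.375, -1.34375]

-+-++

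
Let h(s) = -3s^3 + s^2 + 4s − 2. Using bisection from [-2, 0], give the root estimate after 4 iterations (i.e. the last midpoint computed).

midpoint -1: h = -2 < 0 → [-2, -1]
midpoint -1.5: h = 4.375 > 0 → [-1.5, -1]
midpoint -1.25: h = 0.421875 > 0 → [-1.25, -1]
midpoint -1.125: h = -0.9629 < 0 → [-1.25, -1.125]

-1.125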